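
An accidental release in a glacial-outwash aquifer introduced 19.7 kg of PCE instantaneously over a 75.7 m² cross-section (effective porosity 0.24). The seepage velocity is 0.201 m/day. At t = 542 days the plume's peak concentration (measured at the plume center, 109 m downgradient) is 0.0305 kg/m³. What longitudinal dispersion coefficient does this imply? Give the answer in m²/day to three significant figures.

0.186 m²/day

At the plume center C_max = M/(n_e·A·√(4πDt)), so D = M²/(4πt·(n_e·A·C_max)²).
n_e·A·C_max = 0.24 × 75.7 × 0.0305 = 0.5541 kg/m.
D = 19.7²/(4π × 542 × 0.5541²) = 0.186 m²/day.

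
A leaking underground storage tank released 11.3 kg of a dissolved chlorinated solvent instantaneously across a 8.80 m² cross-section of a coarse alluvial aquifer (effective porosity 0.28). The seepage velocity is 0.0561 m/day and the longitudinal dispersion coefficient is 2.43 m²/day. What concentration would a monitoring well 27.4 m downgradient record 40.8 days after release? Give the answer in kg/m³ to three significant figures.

For an instantaneous plane source, C(x,t) = M/(n_e·A·√(4πDt)) · exp(−(x−vt)²/(4Dt)), with n_e·A the pore (flow) area.
Plume center vt = 0.0561 × 40.8 = 2.28888 m, so the well at 27.4 m is 25.11112 m downgradient of the peak.
√(4πDt) = 35.30 m, giving peak height M/(n_e·A·√(4πDt)) = 11.3/(0.28 × 8.80 × 35.30) = 0.1299 kg/m³.
(x−vt)²/(4Dt) = (25.11112)²/(4 × 2.43 × 40.8) = 1.590; exp(−1.590) = 0.2039.
C = 0.1299 × 0.2039 = 0.0265 kg/m³.

0.0265 kg/m³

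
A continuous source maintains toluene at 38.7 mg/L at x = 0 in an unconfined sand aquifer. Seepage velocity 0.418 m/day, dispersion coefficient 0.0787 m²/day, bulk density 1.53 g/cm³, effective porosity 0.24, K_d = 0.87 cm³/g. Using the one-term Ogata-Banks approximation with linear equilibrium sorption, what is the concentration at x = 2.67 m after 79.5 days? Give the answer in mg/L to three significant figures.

37.1 mg/L

Retardation factor R = 1 + ρ_b·K_d/n = 1 + 1.53 × 0.87/0.24 = 6.546.
Sorption retards both mechanisms: v_R = v/R = 0.06386 m/day, D_R = D/R = 0.01202 m²/day.
v_R·t = 0.06386 × 79.5 = 5.07687 m; 2√(D_R t) = 1.955 m; argument = (2.67 − 5.07687)/1.955 = -1.231.
C = C₀ × ½·erfc(-1.231) = 38.7 × 0.9591 = 37.1 mg/L.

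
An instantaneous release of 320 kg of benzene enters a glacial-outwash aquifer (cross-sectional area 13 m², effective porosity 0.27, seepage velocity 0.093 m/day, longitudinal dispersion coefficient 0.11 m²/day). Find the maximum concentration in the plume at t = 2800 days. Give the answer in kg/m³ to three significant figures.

1.47 kg/m³

The peak of an instantaneous 1D plume sits at x = vt; there the Gaussian factor is 1 and C_max = M/(n_e·A·√(4πDt)), where n_e·A is the pore area the mass is dissolved in.
√(4πDt) = √(4π × 0.11 × 2800) = 62.21 m, so C_max = 320/(0.27 × 13 × 62.21) = 1.47 kg/m³.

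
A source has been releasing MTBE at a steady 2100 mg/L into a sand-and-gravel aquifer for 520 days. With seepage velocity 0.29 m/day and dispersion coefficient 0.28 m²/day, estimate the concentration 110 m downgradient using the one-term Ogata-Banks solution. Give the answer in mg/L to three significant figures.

For a continuous step input, C/C₀ ≈ ½·erfc((x−vt)/(2√(Dt))).
vt = 0.29 × 520 = 150.8 m and 2√(Dt) = 2√(0.28 × 520) = 24.13 m.
Argument (x−vt)/(2√(Dt)) = (110 − 150.8)/24.13 = -1.691; ½·erfc(-1.691) = 0.9916.
C = 2100 × 0.9916 = 2080 mg/L.

2080 mg/L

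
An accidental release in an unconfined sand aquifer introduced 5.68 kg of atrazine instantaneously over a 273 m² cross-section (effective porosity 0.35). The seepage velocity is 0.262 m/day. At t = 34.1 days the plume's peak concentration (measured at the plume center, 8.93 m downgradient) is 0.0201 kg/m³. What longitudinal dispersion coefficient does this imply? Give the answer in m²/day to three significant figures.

At the plume center C_max = M/(n_e·A·√(4πDt)), so D = M²/(4πt·(n_e·A·C_max)²).
n_e·A·C_max = 0.35 × 273 × 0.0201 = 1.921 kg/m.
D = 5.68²/(4π × 34.1 × 1.921²) = 0.0204 m²/day.

0.0204 m²/day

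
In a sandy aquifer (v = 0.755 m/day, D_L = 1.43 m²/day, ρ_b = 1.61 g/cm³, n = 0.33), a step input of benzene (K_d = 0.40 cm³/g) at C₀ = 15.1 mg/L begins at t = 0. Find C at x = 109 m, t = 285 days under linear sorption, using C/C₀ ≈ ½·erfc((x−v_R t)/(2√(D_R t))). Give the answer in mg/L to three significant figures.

Retardation factor R = 1 + ρ_b·K_d/n = 1 + 1.61 × 0.40/0.33 = 2.952.
Sorption retards both mechanisms: v_R = v/R = 0.2558 m/day, D_R = D/R = 0.4844 m²/day.
v_R·t = 0.2558 × 285 = 72.903 m; 2√(D_R t) = 23.50 m; argument = (109 − 72.903)/23.50 = 1.536.
C = C₀ × ½·erfc(1.536) = 15.1 × 0.01492 = 0.225 mg/L.

0.225 mg/L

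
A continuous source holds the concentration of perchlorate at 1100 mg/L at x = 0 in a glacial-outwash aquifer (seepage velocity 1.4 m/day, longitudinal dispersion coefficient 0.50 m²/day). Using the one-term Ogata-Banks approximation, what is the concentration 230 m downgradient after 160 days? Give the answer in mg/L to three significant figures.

For a continuous step input, C/C₀ ≈ ½·erfc((x−vt)/(2√(Dt))).
vt = 1.4 × 160 = 224 m and 2√(Dt) = 2√(0.50 × 160) = 17.89 m.
Argument (x−vt)/(2√(Dt)) = (230 − 224)/17.89 = 0.3354; ½·erfc(0.3354) = 0.3176.
C = 1100 × 0.3176 = 349 mg/L.

349 mg/L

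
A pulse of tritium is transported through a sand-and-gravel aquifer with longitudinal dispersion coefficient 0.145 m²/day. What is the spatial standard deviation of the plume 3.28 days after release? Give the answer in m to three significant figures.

0.975 m

Dispersive spreading gives a Gaussian with σ² = 2Dt; advection only shifts the center.
σ = √(2 × 0.145 × 3.28) = 0.975 m.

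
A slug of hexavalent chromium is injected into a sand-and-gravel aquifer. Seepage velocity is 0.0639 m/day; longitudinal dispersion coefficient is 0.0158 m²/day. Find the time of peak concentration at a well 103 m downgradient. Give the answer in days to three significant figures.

1610 days

For the 1D instantaneous-source solution, setting ∂C/∂t = 0 at fixed x gives v²t² + 2Dt − x² = 0, so t = (√(D² + v²x²) − D)/v².
√(D² + v²x²) = √(0.0158² + 0.0639² × 103²) = 6.582; v² = 0.00408321.
t = (6.582 − 0.0158)/0.00408321 = 1610 days (vs. the pure-advection estimate x/v = 1610 d).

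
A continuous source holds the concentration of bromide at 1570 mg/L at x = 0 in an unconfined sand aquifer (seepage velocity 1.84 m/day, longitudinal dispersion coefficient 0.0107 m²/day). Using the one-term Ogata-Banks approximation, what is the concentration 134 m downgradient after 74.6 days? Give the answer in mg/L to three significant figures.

1560 mg/L

For a continuous step input, C/C₀ ≈ ½·erfc((x−vt)/(2√(Dt))).
vt = 1.84 × 74.6 = 137.264 m and 2√(Dt) = 2√(0.0107 × 74.6) = 1.787 m.
Argument (x−vt)/(2√(Dt)) = (134 − 137.264)/1.787 = -1.827; ½·erfc(-1.827) = 0.9951.
C = 1570 × 0.9951 = 1560 mg/L.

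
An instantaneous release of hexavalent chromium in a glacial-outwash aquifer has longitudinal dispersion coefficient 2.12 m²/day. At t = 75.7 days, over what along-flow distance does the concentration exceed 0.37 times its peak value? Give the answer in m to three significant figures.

50.5 m

The plume is Gaussian with σ = √(2Dt) = √(2 × 2.12 × 75.7) = 17.92 m.
C/C_peak = exp(−Δx²/(2σ²)) = 0.37 ⇒ Δx = σ·√(−2 ln 0.37) = 17.92 × 1.410 = 25.27 m.
Width = 2Δx = 50.5 m.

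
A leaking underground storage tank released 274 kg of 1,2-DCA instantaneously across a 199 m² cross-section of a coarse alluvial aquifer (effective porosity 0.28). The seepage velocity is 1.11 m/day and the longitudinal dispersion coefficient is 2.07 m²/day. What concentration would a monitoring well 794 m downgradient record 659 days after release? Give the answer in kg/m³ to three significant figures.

0.0184 kg/m³

For an instantaneous plane source, C(x,t) = M/(n_e·A·√(4πDt)) · exp(−(x−vt)²/(4Dt)), with n_e·A the pore (flow) area.
Plume center vt = 1.11 × 659 = 731.49 m, so the well at 794 m is 62.51 m downgradient of the peak.
√(4πDt) = 130.9 m, giving peak height M/(n_e·A·√(4πDt)) = 274/(0.28 × 199 × 130.9) = 0.03757 kg/m³.
(x−vt)²/(4Dt) = (62.51)²/(4 × 2.07 × 659) = 0.7161; exp(−0.7161) = 0.4887.
C = 0.03757 × 0.4887 = 0.0184 kg/m³.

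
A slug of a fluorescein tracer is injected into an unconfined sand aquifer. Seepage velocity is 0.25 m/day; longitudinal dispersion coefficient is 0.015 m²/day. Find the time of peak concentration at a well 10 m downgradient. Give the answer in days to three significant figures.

For the 1D instantaneous-source solution, setting ∂C/∂t = 0 at fixed x gives v²t² + 2Dt − x² = 0, so t = (√(D² + v²x²) − D)/v².
√(D² + v²x²) = √(0.015² + 0.25² × 10²) = 2.500; v² = 0.0625.
t = (2.500 − 0.015)/0.0625 = 39.8 days (vs. the pure-advection estimate x/v = 40.0 d).

39.8 days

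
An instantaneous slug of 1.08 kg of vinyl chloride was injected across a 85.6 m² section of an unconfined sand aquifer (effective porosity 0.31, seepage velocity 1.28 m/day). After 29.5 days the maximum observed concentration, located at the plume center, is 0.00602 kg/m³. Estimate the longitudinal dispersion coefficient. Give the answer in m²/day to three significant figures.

0.123 m²/day

At the plume center C_max = M/(n_e·A·√(4πDt)), so D = M²/(4πt·(n_e·A·C_max)²).
n_e·A·C_max = 0.31 × 85.6 × 0.00602 = 0.1597 kg/m.
D = 1.08²/(4π × 29.5 × 0.1597²) = 0.123 m²/day.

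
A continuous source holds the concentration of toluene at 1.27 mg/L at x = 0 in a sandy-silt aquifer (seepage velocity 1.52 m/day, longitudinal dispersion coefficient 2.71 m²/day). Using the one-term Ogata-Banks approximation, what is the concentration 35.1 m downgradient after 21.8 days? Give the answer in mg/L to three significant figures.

For a continuous step input, C/C₀ ≈ ½·erfc((x−vt)/(2√(Dt))).
vt = 1.52 × 21.8 = 33.136 m and 2√(Dt) = 2√(2.71 × 21.8) = 15.37 m.
Argument (x−vt)/(2√(Dt)) = (35.1 − 33.136)/15.37 = 0.1278; ½·erfc(0.1278) = 0.4283.
C = 1.27 × 0.4283 = 0.544 mg/L.

0.544 mg/L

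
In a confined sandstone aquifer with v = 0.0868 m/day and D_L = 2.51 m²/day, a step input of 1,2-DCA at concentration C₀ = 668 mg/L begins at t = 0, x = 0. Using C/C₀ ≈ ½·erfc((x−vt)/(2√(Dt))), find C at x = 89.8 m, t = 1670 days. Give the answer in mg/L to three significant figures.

485 mg/L

For a continuous step input, C/C₀ ≈ ½·erfc((x−vt)/(2√(Dt))).
vt = 0.0868 × 1670 = 144.956 m and 2√(Dt) = 2√(2.51 × 1670) = 129.5 m.
Argument (x−vt)/(2√(Dt)) = (89.8 − 144.956)/129.5 = -0.4259; ½·erfc(-0.4259) = 0.7265.
C = 668 × 0.7265 = 485 mg/L.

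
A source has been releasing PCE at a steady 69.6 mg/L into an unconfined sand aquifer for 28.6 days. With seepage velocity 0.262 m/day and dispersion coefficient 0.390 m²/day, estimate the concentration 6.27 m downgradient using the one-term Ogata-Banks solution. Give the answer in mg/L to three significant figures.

41.9 mg/L

For a continuous step input, C/C₀ ≈ ½·erfc((x−vt)/(2√(Dt))).
vt = 0.262 × 28.6 = 7.4932 m and 2√(Dt) = 2√(0.390 × 28.6) = 6.680 m.
Argument (x−vt)/(2√(Dt)) = (6.27 − 7.4932)/6.680 = -0.1831; ½·erfc(-0.1831) = 0.6022.
C = 69.6 × 0.6022 = 41.9 mg/L.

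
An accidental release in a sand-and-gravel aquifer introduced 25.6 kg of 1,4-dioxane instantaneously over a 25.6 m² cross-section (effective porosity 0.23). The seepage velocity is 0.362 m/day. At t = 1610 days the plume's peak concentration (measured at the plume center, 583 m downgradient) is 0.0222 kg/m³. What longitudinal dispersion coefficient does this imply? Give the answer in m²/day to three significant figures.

1.90 m²/day

At the plume center C_max = M/(n_e·A·√(4πDt)), so D = M²/(4πt·(n_e·A·C_max)²).
n_e·A·C_max = 0.23 × 25.6 × 0.0222 = 0.1307 kg/m.
D = 25.6²/(4π × 1610 × 0.1307²) = 1.90 m²/day.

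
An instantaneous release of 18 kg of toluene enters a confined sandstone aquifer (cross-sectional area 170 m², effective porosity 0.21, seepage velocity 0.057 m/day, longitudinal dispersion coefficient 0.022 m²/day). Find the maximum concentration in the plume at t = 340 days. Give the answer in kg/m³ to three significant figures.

The peak of an instantaneous 1D plume sits at x = vt; there the Gaussian factor is 1 and C_max = M/(n_e·A·√(4πDt)), where n_e·A is the pore area the mass is dissolved in.
√(4πDt) = √(4π × 0.022 × 340) = 9.695 m, so C_max = 18/(0.21 × 170 × 9.695) = 0.0520 kg/m³.

0.0520 kg/m³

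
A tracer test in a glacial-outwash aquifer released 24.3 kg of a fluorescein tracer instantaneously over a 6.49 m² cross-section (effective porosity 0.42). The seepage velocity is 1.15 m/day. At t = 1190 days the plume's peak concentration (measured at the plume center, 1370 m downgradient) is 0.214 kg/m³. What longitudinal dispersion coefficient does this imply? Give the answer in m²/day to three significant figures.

At the plume center C_max = M/(n_e·A·√(4πDt)), so D = M²/(4πt·(n_e·A·C_max)²).
n_e·A·C_max = 0.42 × 6.49 × 0.214 = 0.5833 kg/m.
D = 24.3²/(4π × 1190 × 0.5833²) = 0.116 m²/day.

0.116 m²/day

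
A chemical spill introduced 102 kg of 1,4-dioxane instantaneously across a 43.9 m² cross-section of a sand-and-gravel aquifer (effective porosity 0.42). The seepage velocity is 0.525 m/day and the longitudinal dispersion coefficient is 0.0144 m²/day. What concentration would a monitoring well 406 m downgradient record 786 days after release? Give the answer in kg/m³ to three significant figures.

For an instantaneous plane source, C(x,t) = M/(n_e·A·√(4πDt)) · exp(−(x−vt)²/(4Dt)), with n_e·A the pore (flow) area.
Plume center vt = 0.525 × 786 = 412.65 m, so the well at 406 m is 6.65 m upgradient of the peak.
√(4πDt) = 11.93 m, giving peak height M/(n_e·A·√(4πDt)) = 102/(0.42 × 43.9 × 11.93) = 0.4637 kg/m³.
(x−vt)²/(4Dt) = (-6.65)²/(4 × 0.0144 × 786) = 0.9768; exp(−0.9768) = 0.3765.
C = 0.4637 × 0.3765 = 0.175 kg/m³.

0.175 kg/m³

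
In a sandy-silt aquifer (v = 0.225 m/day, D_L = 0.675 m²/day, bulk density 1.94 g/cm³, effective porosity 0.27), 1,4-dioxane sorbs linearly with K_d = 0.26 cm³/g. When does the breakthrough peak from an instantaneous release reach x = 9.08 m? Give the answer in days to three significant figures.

Retardation factor R = 1 + ρ_b·K_d/n = 1 + 1.94 × 0.26/0.27 = 2.868.
Sorption retards both mechanisms: v_R = v/R = 0.07845 m/day, D_R = D/R = 0.2354 m²/day.
Peak time from v_R²t² + 2D_R t − x² = 0: t = (√(D_R² + v_R²x²) − D_R)/v_R².
√(D_R² + v_R²x²) = √(0.2354² + 0.07845² × 9.08²) = 0.7502; v_R² = 0.006154.
t = (0.7502 − 0.2354)/0.006154 = 83.7 days.

83.7 days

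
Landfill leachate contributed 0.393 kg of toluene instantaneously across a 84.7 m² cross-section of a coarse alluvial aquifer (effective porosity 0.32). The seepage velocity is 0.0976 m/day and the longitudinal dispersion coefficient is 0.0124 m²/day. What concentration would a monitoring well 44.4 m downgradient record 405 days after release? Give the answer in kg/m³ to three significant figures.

0.000560 kg/m³

For an instantaneous plane source, C(x,t) = M/(n_e·A·√(4πDt)) · exp(−(x−vt)²/(4Dt)), with n_e·A the pore (flow) area.
Plume center vt = 0.0976 × 405 = 39.528 m, so the well at 44.4 m is 4.872 m downgradient of the peak.
√(4πDt) = 7.944 m, giving peak height M/(n_e·A·√(4πDt)) = 0.393/(0.32 × 84.7 × 7.944) = 0.001825 kg/m³.
(x−vt)²/(4Dt) = (4.872)²/(4 × 0.0124 × 405) = 1.182; exp(−1.182) = 0.3067.
C = 0.001825 × 0.3067 = 0.000560 kg/m³.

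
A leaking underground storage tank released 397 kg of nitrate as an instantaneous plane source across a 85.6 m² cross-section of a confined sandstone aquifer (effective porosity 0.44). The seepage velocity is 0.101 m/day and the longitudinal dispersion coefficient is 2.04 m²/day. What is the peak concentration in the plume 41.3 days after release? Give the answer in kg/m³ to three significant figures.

0.324 kg/m³

The peak of an instantaneous 1D plume sits at x = vt; there the Gaussian factor is 1 and C_max = M/(n_e·A·√(4πDt)), where n_e·A is the pore area the mass is dissolved in.
√(4πDt) = √(4π × 2.04 × 41.3) = 32.54 m, so C_max = 397/(0.44 × 85.6 × 32.54) = 0.324 kg/m³.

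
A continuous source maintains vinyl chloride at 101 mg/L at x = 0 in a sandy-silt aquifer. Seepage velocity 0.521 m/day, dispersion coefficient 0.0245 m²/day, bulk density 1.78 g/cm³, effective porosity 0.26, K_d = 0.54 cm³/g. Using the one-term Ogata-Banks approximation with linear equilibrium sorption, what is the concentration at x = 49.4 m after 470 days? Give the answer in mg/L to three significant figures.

Retardation factor R = 1 + ρ_b·K_d/n = 1 + 1.78 × 0.54/0.26 = 4.697.
Sorption retards both mechanisms: v_R = v/R = 0.1109 m/day, D_R = D/R = 0.005216 m²/day.
v_R·t = 0.1109 × 470 = 52.123 m; 2√(D_R t) = 3.131 m; argument = (49.4 − 52.123)/3.131 = -0.8697.
C = C₀ × ½·erfc(-0.8697) = 101 × 0.8906 = 90.0 mg/L.

90.0 mg/L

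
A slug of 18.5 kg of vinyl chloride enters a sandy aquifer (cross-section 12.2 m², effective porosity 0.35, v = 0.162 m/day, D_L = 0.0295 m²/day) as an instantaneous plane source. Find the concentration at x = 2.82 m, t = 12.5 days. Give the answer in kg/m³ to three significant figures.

For an instantaneous plane source, C(x,t) = M/(n_e·A·√(4πDt)) · exp(−(x−vt)²/(4Dt)), with n_e·A the pore (flow) area.
Plume center vt = 0.162 × 12.5 = 2.025 m, so the well at 2.82 m is 0.795 m downgradient of the peak.
√(4πDt) = 2.153 m, giving peak height M/(n_e·A·√(4πDt)) = 18.5/(0.35 × 12.2 × 2.153) = 2.012 kg/m³.
(x−vt)²/(4Dt) = (0.795)²/(4 × 0.0295 × 12.5) = 0.4285; exp(−0.4285) = 0.6515.
C = 2.012 × 0.6515 = 1.31 kg/m³.

1.31 kg/m³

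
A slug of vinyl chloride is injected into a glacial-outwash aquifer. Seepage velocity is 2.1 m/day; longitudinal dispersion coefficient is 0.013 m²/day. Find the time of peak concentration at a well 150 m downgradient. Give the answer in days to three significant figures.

71.4 days

For the 1D instantaneous-source solution, setting ∂C/∂t = 0 at fixed x gives v²t² + 2Dt − x² = 0, so t = (√(D² + v²x²) − D)/v².
√(D² + v²x²) = √(0.013² + 2.1² × 150²) = 315.0; v² = 4.41.
t = (315.0 − 0.013)/4.41 = 71.4 days (vs. the pure-advection estimate x/v = 71.4 d).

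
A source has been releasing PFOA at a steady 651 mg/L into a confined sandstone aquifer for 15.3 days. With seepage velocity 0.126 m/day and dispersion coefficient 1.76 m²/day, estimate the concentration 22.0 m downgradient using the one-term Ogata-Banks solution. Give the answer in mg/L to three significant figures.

2.03 mg/L

For a continuous step input, C/C₀ ≈ ½·erfc((x−vt)/(2√(Dt))).
vt = 0.126 × 15.3 = 1.9278 m and 2√(Dt) = 2√(1.76 × 15.3) = 10.38 m.
Argument (x−vt)/(2√(Dt)) = (22.0 − 1.9278)/10.38 = 1.934; ½·erfc(1.934) = 0.003118.
C = 651 × 0.003118 = 2.03 mg/L.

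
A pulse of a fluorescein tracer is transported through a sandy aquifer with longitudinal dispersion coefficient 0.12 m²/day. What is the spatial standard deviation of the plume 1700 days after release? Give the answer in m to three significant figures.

Dispersive spreading gives a Gaussian with σ² = 2Dt; advection only shifts the center.
σ = √(2 × 0.12 × 1700) = 20.2 m.

20.2 m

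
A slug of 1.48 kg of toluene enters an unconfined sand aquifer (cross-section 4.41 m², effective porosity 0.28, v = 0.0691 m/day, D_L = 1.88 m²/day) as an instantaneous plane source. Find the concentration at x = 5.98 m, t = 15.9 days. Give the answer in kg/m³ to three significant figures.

For an instantaneous plane source, C(x,t) = M/(n_e·A·√(4πDt)) · exp(−(x−vt)²/(4Dt)), with n_e·A the pore (flow) area.
Plume center vt = 0.0691 × 15.9 = 1.09869 m, so the well at 5.98 m is 4.88131 m downgradient of the peak.
√(4πDt) = 19.38 m, giving peak height M/(n_e·A·√(4πDt)) = 1.48/(0.28 × 4.41 × 19.38) = 0.06185 kg/m³.
(x−vt)²/(4Dt) = (4.88131)²/(4 × 1.88 × 15.9) = 0.1993; exp(−0.1993) = 0.8193.
C = 0.06185 × 0.8193 = 0.0507 kg/m³.

0.0507 kg/m³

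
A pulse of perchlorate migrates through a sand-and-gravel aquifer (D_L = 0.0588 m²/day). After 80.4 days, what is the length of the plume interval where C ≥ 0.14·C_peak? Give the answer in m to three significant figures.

The plume is Gaussian with σ = √(2Dt) = √(2 × 0.0588 × 80.4) = 3.075 m.
C/C_peak = exp(−Δx²/(2σ²)) = 0.14 ⇒ Δx = σ·√(−2 ln 0.14) = 3.075 × 1.983 = 6.098 m.
Width = 2Δx = 12.2 m.

12.2 m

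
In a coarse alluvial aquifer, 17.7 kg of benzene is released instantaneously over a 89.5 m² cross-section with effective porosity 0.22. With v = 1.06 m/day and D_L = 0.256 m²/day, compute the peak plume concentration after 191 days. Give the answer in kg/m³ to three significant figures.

The peak of an instantaneous 1D plume sits at x = vt; there the Gaussian factor is 1 and C_max = M/(n_e·A·√(4πDt)), where n_e·A is the pore area the mass is dissolved in.
√(4πDt) = √(4π × 0.256 × 191) = 24.79 m, so C_max = 17.7/(0.22 × 89.5 × 24.79) = 0.0363 kg/m³.

0.0363 kg/m³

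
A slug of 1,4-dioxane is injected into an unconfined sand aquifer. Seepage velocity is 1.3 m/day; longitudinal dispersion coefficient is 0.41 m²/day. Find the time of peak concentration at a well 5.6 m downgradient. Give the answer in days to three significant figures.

For the 1D instantaneous-source solution, setting ∂C/∂t = 0 at fixed x gives v²t² + 2Dt − x² = 0, so t = (√(D² + v²x²) − D)/v².
√(D² + v²x²) = √(0.41² + 1.3² × 5.6²) = 7.292; v² = 1.69.
t = (7.292 − 0.41)/1.69 = 4.07 days (vs. the pure-advection estimate x/v = 4.31 d).

4.07 days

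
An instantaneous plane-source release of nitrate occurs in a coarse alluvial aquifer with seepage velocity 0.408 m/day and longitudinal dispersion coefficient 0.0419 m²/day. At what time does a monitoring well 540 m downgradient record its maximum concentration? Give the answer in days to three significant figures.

1320 days

For the 1D instantaneous-source solution, setting ∂C/∂t = 0 at fixed x gives v²t² + 2Dt − x² = 0, so t = (√(D² + v²x²) − D)/v².
√(D² + v²x²) = √(0.0419² + 0.408² × 540²) = 220.3; v² = 0.166464.
t = (220.3 − 0.0419)/0.166464 = 1320 days (vs. the pure-advection estimate x/v = 1320 d).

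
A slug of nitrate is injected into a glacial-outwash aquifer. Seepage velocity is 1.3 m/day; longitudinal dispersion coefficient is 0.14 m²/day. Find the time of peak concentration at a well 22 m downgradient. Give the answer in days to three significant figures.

For the 1D instantaneous-source solution, setting ∂C/∂t = 0 at fixed x gives v²t² + 2Dt − x² = 0, so t = (√(D² + v²x²) − D)/v².
√(D² + v²x²) = √(0.14² + 1.3² × 22²) = 28.60; v² = 1.69.
t = (28.60 − 0.14)/1.69 = 16.8 days (vs. the pure-advection estimate x/v = 16.9 d).

16.8 days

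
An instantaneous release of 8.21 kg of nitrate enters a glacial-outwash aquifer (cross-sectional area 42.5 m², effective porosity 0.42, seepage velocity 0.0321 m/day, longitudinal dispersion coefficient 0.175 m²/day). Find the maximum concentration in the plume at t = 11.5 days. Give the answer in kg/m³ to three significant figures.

The peak of an instantaneous 1D plume sits at x = vt; there the Gaussian factor is 1 and C_max = M/(n_e·A·√(4πDt)), where n_e·A is the pore area the mass is dissolved in.
√(4πDt) = √(4π × 0.175 × 11.5) = 5.029 m, so C_max = 8.21/(0.42 × 42.5 × 5.029) = 0.0915 kg/m³.

0.0915 kg/m³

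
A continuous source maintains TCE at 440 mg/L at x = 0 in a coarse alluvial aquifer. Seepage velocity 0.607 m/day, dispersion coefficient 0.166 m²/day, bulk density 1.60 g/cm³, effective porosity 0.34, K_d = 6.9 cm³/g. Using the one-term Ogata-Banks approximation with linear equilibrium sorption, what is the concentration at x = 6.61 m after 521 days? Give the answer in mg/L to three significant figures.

393 mg/L

Retardation factor R = 1 + ρ_b·K_d/n = 1 + 1.60 × 6.9/0.34 = 33.47.
Sorption retards both mechanisms: v_R = v/R = 0.01814 m/day, D_R = D/R = 0.004960 m²/day.
v_R·t = 0.01814 × 521 = 9.45094 m; 2√(D_R t) = 3.215 m; argument = (6.61 − 9.45094)/3.215 = -0.8837.
C = C₀ × ½·erfc(-0.8837) = 440 × 0.8943 = 393 mg/L.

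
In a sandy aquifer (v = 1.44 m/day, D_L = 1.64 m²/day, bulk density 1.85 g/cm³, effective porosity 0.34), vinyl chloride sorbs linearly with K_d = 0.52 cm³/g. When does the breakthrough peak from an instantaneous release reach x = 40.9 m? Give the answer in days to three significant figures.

106 days

Retardation factor R = 1 + ρ_b·K_d/n = 1 + 1.85 × 0.52/0.34 = 3.829.
Sorption retards both mechanisms: v_R = v/R = 0.3761 m/day, D_R = D/R = 0.4283 m²/day.
Peak time from v_R²t² + 2D_R t − x² = 0: t = (√(D_R² + v_R²x²) − D_R)/v_R².
√(D_R² + v_R²x²) = √(0.4283² + 0.3761² × 40.9²) = 15.39; v_R² = 0.1415.
t = (15.39 − 0.4283)/0.1415 = 106 days.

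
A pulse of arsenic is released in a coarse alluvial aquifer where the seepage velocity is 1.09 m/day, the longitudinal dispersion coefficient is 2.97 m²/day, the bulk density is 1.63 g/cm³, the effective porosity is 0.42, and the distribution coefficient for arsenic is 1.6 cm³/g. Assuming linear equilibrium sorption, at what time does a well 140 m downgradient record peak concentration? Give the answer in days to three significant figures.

Retardation factor R = 1 + ρ_b·K_d/n = 1 + 1.63 × 1.6/0.42 = 7.210.
Sorption retards both mechanisms: v_R = v/R = 0.1512 m/day, D_R = D/R = 0.4119 m²/day.
Peak time from v_R²t² + 2D_R t − x² = 0: t = (√(D_R² + v_R²x²) − D_R)/v_R².
√(D_R² + v_R²x²) = √(0.4119² + 0.1512² × 140²) = 21.17; v_R² = 0.02286.
t = (21.17 − 0.4119)/0.02286 = 908 days.

908 days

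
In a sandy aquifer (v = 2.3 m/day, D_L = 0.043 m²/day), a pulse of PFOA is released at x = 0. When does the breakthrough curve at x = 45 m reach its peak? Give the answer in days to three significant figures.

For the 1D instantaneous-source solution, setting ∂C/∂t = 0 at fixed x gives v²t² + 2Dt − x² = 0, so t = (√(D² + v²x²) − D)/v².
√(D² + v²x²) = √(0.043² + 2.3² × 45²) = 103.5; v² = 5.29.
t = (103.5 − 0.043)/5.29 = 19.6 days (vs. the pure-advection estimate x/v = 19.6 d).

19.6 days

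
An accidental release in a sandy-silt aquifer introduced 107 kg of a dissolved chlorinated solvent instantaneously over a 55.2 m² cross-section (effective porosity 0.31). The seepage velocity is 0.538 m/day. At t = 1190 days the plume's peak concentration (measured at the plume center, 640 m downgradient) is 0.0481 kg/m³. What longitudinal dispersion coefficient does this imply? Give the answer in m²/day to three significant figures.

At the plume center C_max = M/(n_e·A·√(4πDt)), so D = M²/(4πt·(n_e·A·C_max)²).
n_e·A·C_max = 0.31 × 55.2 × 0.0481 = 0.8231 kg/m.
D = 107²/(4π × 1190 × 0.8231²) = 1.13 m²/day.

1.13 m²/day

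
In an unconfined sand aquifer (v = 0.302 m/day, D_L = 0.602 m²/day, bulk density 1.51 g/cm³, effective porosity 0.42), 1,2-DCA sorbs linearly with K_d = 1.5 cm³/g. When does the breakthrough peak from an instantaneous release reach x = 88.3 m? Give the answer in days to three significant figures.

Retardation factor R = 1 + ρ_b·K_d/n = 1 + 1.51 × 1.5/0.42 = 6.393.
Sorption retards both mechanisms: v_R = v/R = 0.04724 m/day, D_R = D/R = 0.09417 m²/day.
Peak time from v_R²t² + 2D_R t − x² = 0: t = (√(D_R² + v_R²x²) − D_R)/v_R².
√(D_R² + v_R²x²) = √(0.09417² + 0.04724² × 88.3²) = 4.172; v_R² = 0.002232.
t = (4.172 − 0.09417)/0.002232 = 1830 days.

1830 days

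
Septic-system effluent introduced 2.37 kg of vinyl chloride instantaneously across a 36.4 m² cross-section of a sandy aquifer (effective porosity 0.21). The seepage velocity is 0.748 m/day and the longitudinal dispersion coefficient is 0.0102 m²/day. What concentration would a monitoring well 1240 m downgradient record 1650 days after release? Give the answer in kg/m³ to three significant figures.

For an instantaneous plane source, C(x,t) = M/(n_e·A·√(4πDt)) · exp(−(x−vt)²/(4Dt)), with n_e·A the pore (flow) area.
Plume center vt = 0.748 × 1650 = 1234.2 m, so the well at 1240 m is 5.8 m downgradient of the peak.
√(4πDt) = 14.54 m, giving peak height M/(n_e·A·√(4πDt)) = 2.37/(0.21 × 36.4 × 14.54) = 0.02132 kg/m³.
(x−vt)²/(4Dt) = (5.8)²/(4 × 0.0102 × 1650) = 0.4997; exp(−0.4997) = 0.6067.
C = 0.02132 × 0.6067 = 0.0129 kg/m³.

0.0129 kg/m³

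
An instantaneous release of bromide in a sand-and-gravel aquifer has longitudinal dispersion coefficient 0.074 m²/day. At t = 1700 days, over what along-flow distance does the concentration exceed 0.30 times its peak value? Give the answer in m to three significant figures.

The plume is Gaussian with σ = √(2Dt) = √(2 × 0.074 × 1700) = 15.86 m.
C/C_peak = exp(−Δx²/(2σ²)) = 0.30 ⇒ Δx = σ·√(−2 ln 0.30) = 15.86 × 1.552 = 24.61 m.
Width = 2Δx = 49.2 m.

49.2 m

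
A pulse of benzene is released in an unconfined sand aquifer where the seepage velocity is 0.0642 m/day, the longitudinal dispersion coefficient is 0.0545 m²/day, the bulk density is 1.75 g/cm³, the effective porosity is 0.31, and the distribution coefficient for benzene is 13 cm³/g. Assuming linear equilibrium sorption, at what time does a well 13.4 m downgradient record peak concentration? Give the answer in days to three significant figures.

Retardation factor R = 1 + ρ_b·K_d/n = 1 + 1.75 × 13/0.31 = 74.39.
Sorption retards both mechanisms: v_R = v/R = 0.0008630 m/day, D_R = D/R = 0.0007326 m²/day.
Peak time from v_R²t² + 2D_R t − x² = 0: t = (√(D_R² + v_R²x²) − D_R)/v_R².
√(D_R² + v_R²x²) = √(0.0007326² + 0.0008630² × 13.4²) = 0.01159; v_R² = 7.448e-07.
t = (0.01159 − 0.0007326)/7.448e-07 = 14600 days.

14600 days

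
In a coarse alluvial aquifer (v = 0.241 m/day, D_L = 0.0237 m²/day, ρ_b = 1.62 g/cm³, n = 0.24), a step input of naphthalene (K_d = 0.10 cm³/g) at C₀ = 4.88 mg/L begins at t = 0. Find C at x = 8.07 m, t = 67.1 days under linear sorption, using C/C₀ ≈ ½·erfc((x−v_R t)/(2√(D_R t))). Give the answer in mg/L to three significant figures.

4.27 mg/L

Retardation factor R = 1 + ρ_b·K_d/n = 1 + 1.62 × 0.10/0.24 = 1.675.
Sorption retards both mechanisms: v_R = v/R = 0.1439 m/day, D_R = D/R = 0.01415 m²/day.
v_R·t = 0.1439 × 67.1 = 9.65569 m; 2√(D_R t) = 1.949 m; argument = (8.07 − 9.65569)/1.949 = -0.8136.
C = C₀ × ½·erfc(-0.8136) = 4.88 × 0.8751 = 4.27 mg/L.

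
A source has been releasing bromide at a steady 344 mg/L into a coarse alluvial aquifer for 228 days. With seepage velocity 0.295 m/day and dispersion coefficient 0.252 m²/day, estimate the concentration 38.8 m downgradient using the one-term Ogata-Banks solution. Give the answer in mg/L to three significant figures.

343 mg/L

For a continuous step input, C/C₀ ≈ ½·erfc((x−vt)/(2√(Dt))).
vt = 0.295 × 228 = 67.26 m and 2√(Dt) = 2√(0.252 × 228) = 15.16 m.
Argument (x−vt)/(2√(Dt)) = (38.8 − 67.26)/15.16 = -1.877; ½·erfc(-1.877) = 0.9960.
C = 344 × 0.9960 = 343 mg/L.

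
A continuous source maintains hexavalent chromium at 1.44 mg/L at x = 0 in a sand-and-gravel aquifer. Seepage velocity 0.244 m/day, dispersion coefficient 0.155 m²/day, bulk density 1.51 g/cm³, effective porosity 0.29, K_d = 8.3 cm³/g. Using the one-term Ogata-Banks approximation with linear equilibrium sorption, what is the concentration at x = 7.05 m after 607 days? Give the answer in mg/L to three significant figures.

Retardation factor R = 1 + ρ_b·K_d/n = 1 + 1.51 × 8.3/0.29 = 44.22.
Sorption retards both mechanisms: v_R = v/R = 0.005518 m/day, D_R = D/R = 0.003505 m²/day.
v_R·t = 0.005518 × 607 = 3.349426 m; 2√(D_R t) = 2.917 m; argument = (7.05 − 3.349426)/2.917 = 1.269.
C = C₀ × ½·erfc(1.269) = 1.44 × 0.03636 = 0.0524 mg/L.

0.0524 mg/L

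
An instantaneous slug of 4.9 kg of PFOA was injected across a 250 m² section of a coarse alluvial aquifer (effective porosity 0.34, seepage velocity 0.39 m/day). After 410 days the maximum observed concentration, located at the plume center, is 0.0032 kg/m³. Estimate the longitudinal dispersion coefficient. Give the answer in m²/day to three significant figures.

At the plume center C_max = M/(n_e·A·√(4πDt)), so D = M²/(4πt·(n_e·A·C_max)²).
n_e·A·C_max = 0.34 × 250 × 0.0032 = 0.2720 kg/m.
D = 4.9²/(4π × 410 × 0.2720²) = 0.0630 m²/day.

0.0630 m²/day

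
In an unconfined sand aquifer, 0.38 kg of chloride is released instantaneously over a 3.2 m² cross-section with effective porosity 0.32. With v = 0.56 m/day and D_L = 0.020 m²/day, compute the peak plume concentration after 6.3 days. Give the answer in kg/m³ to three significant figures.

The peak of an instantaneous 1D plume sits at x = vt; there the Gaussian factor is 1 and C_max = M/(n_e·A·√(4πDt)), where n_e·A is the pore area the mass is dissolved in.
√(4πDt) = √(4π × 0.020 × 6.3) = 1.258 m, so C_max = 0.38/(0.32 × 3.2 × 1.258) = 0.295 kg/m³.

0.295 kg/m³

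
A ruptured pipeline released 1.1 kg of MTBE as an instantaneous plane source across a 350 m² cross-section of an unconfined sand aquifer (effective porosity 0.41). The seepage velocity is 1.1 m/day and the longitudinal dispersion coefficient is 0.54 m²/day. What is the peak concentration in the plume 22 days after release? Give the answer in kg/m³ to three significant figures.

The peak of an instantaneous 1D plume sits at x = vt; there the Gaussian factor is 1 and C_max = M/(n_e·A·√(4πDt)), where n_e·A is the pore area the mass is dissolved in.
√(4πDt) = √(4π × 0.54 × 22) = 12.22 m, so C_max = 1.1/(0.41 × 350 × 12.22) = 0.000627 kg/m³.

0.000627 kg/m³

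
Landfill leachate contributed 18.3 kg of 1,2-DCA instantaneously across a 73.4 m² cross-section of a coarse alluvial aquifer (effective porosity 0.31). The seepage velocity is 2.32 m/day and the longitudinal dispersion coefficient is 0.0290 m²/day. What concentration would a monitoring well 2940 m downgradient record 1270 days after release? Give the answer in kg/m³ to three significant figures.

0.0283 kg/m³

For an instantaneous plane source, C(x,t) = M/(n_e·A·√(4πDt)) · exp(−(x−vt)²/(4Dt)), with n_e·A the pore (flow) area.
Plume center vt = 2.32 × 1270 = 2946.4 m, so the well at 2940 m is 6.4 m upgradient of the peak.
√(4πDt) = 21.51 m, giving peak height M/(n_e·A·√(4πDt)) = 18.3/(0.31 × 73.4 × 21.51) = 0.03739 kg/m³.
(x−vt)²/(4Dt) = (-6.4)²/(4 × 0.0290 × 1270) = 0.2780; exp(−0.2780) = 0.7573.
C = 0.03739 × 0.7573 = 0.0283 kg/m³.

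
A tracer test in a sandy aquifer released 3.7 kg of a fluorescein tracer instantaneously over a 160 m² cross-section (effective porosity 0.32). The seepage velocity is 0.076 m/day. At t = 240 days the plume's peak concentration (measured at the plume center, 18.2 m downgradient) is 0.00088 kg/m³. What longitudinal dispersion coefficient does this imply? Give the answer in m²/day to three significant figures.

At the plume center C_max = M/(n_e·A·√(4πDt)), so D = M²/(4πt·(n_e·A·C_max)²).
n_e·A·C_max = 0.32 × 160 × 0.00088 = 0.04506 kg/m.
D = 3.7²/(4π × 240 × 0.04506²) = 2.24 m²/day.

2.24 m²/day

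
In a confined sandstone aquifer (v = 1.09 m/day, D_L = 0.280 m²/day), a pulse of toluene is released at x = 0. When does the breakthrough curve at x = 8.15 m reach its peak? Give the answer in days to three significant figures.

7.25 days

For the 1D instantaneous-source solution, setting ∂C/∂t = 0 at fixed x gives v²t² + 2Dt − x² = 0, so t = (√(D² + v²x²) − D)/v².
√(D² + v²x²) = √(0.280² + 1.09² × 8.15²) = 8.888; v² = 1.1881.
t = (8.888 − 0.280)/1.1881 = 7.25 days (vs. the pure-advection estimate x/v = 7.48 d).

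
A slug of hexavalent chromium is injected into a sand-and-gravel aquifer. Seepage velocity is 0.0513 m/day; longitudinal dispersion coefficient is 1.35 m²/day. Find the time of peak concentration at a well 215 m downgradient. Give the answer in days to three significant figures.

For the 1D instantaneous-source solution, setting ∂C/∂t = 0 at fixed x gives v²t² + 2Dt − x² = 0, so t = (√(D² + v²x²) − D)/v².
√(D² + v²x²) = √(1.35² + 0.0513² × 215²) = 11.11; v² = 0.00263169.
t = (11.11 − 1.35)/0.00263169 = 3710 days (vs. the pure-advection estimate x/v = 4190 d).

3710 days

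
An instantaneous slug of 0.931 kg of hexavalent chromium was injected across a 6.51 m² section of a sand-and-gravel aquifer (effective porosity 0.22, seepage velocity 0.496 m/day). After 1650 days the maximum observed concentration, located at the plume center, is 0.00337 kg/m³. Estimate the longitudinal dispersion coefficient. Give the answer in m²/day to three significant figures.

At the plume center C_max = M/(n_e·A·√(4πDt)), so D = M²/(4πt·(n_e·A·C_max)²).
n_e·A·C_max = 0.22 × 6.51 × 0.00337 = 0.004827 kg/m.
D = 0.931²/(4π × 1650 × 0.004827²) = 1.79 m²/day.

1.79 m²/day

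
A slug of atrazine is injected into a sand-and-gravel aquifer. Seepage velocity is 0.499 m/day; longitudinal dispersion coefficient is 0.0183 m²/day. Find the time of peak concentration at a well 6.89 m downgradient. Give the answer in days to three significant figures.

13.7 days

For the 1D instantaneous-source solution, setting ∂C/∂t = 0 at fixed x gives v²t² + 2Dt − x² = 0, so t = (√(D² + v²x²) − D)/v².
√(D² + v²x²) = √(0.0183² + 0.499² × 6.89²) = 3.438; v² = 0.249001.
t = (3.438 − 0.0183)/0.249001 = 13.7 days (vs. the pure-advection estimate x/v = 13.8 d).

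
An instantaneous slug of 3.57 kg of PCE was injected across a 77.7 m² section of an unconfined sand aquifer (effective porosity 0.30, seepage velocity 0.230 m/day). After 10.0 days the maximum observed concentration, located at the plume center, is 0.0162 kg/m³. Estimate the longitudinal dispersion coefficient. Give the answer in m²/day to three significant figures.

0.711 m²/day

At the plume center C_max = M/(n_e·A·√(4πDt)), so D = M²/(4πt·(n_e·A·C_max)²).
n_e·A·C_max = 0.30 × 77.7 × 0.0162 = 0.3776 kg/m.
D = 3.57²/(4π × 10.0 × 0.3776²) = 0.711 m²/day.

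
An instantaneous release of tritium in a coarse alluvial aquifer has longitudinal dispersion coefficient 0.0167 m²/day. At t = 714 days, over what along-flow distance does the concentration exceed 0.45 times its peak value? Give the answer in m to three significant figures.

The plume is Gaussian with σ = √(2Dt) = √(2 × 0.0167 × 714) = 4.883 m.
C/C_peak = exp(−Δx²/(2σ²)) = 0.45 ⇒ Δx = σ·√(−2 ln 0.45) = 4.883 × 1.264 = 6.172 m.
Width = 2Δx = 12.3 m.

12.3 m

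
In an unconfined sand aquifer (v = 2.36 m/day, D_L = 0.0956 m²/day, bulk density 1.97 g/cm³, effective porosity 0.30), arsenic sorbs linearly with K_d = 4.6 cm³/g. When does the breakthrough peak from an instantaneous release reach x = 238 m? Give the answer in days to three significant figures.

Retardation factor R = 1 + ρ_b·K_d/n = 1 + 1.97 × 4.6/0.30 = 31.21.
Sorption retards both mechanisms: v_R = v/R = 0.07562 m/day, D_R = D/R = 0.003063 m²/day.
Peak time from v_R²t² + 2D_R t − x² = 0: t = (√(D_R² + v_R²x²) − D_R)/v_R².
√(D_R² + v_R²x²) = √(0.003063² + 0.07562² × 238²) = 18.00; v_R² = 0.005718.
t = (18.00 − 0.003063)/0.005718 = 3150 days.

3150 days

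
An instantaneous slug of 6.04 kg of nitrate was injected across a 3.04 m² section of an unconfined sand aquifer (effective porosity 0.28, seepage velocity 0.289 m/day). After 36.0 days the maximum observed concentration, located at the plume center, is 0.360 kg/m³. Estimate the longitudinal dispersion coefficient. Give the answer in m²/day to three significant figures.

0.859 m²/day

At the plume center C_max = M/(n_e·A·√(4πDt)), so D = M²/(4πt·(n_e·A·C_max)²).
n_e·A·C_max = 0.28 × 3.04 × 0.360 = 0.3064 kg/m.
D = 6.04²/(4π × 36.0 × 0.3064²) = 0.859 m²/day.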